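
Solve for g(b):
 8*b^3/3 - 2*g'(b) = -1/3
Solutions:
 g(b) = C1 + b^4/3 + b/6


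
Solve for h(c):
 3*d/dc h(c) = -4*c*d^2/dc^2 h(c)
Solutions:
 h(c) = C1 + C2*c^(1/4)


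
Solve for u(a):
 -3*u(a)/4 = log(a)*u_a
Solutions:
 u(a) = C1*exp(-3*li(a)/4)


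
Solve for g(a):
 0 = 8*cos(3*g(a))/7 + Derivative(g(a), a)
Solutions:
 8*a/7 - log(sin(3*g(a)) - 1)/6 + log(sin(3*g(a)) + 1)/6 = C1


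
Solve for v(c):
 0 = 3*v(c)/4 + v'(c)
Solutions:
 v(c) = C1*exp(-3*c/4)


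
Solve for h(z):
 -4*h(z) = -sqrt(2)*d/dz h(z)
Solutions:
 h(z) = C1*exp(2*sqrt(2)*z)


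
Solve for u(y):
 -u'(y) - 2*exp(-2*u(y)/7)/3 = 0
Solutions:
 u(y) = 7*log(-sqrt(C1 - 2*y)) - 7*log(21) + 7*log(42)/2
 u(y) = 7*log(C1 - 2*y)/2 - 7*log(21) + 7*log(42)/2


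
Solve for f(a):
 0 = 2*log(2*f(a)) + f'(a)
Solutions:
 Integral(1/(log(_y) + log(2)), (_y, f(a)))/2 = C1 - a


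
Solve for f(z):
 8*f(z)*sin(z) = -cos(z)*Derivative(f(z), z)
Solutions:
 f(z) = C1*cos(z)^8


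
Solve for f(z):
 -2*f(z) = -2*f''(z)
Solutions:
 f(z) = C1*exp(-z) + C2*exp(z)


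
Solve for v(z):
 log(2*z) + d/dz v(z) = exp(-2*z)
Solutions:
 v(z) = C1 - z*log(z) + z*(1 - log(2)) - exp(-2*z)/2


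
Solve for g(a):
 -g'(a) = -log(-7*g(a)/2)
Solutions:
 -Integral(1/(log(-_y) - log(2) + log(7)), (_y, g(a))) = C1 - a


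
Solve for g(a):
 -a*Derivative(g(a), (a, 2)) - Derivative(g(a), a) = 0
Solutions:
 g(a) = C1 + C2*log(a)


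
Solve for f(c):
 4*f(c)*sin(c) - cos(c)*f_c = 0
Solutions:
 f(c) = C1/cos(c)^4


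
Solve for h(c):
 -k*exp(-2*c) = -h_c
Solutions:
 h(c) = C1 - k*exp(-2*c)/2


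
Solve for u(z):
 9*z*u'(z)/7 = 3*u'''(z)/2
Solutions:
 u(z) = C1 + Integral(C2*airyai(6^(1/3)*7^(2/3)*z/7) + C3*airybi(6^(1/3)*7^(2/3)*z/7), z)


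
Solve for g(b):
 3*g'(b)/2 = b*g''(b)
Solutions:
 g(b) = C1 + C2*b^(5/2)


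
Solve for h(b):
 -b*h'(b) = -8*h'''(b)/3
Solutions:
 h(b) = C1 + Integral(C2*airyai(3^(1/3)*b/2) + C3*airybi(3^(1/3)*b/2), b)


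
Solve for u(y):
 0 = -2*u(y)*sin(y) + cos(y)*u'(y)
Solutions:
 u(y) = C1/cos(y)^2


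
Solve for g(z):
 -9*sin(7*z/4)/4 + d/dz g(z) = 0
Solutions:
 g(z) = C1 - 9*cos(7*z/4)/7


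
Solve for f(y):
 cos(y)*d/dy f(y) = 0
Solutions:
 f(y) = C1


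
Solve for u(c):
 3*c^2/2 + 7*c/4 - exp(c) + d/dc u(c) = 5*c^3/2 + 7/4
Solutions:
 u(c) = C1 + 5*c^4/8 - c^3/2 - 7*c^2/8 + 7*c/4 + exp(c)


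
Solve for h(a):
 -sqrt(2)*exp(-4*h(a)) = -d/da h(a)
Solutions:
 h(a) = log(-I*(C1 + 4*sqrt(2)*a)^(1/4))
 h(a) = log(I*(C1 + 4*sqrt(2)*a)^(1/4))
 h(a) = log(-(C1 + 4*sqrt(2)*a)^(1/4))
 h(a) = log(C1 + 4*sqrt(2)*a)/4


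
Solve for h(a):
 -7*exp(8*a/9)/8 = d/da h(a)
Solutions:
 h(a) = C1 - 63*exp(8*a/9)/64


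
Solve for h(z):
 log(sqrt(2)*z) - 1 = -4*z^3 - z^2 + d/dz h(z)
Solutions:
 h(z) = C1 + z^4 + z^3/3 + z*log(z) - 2*z + z*log(2)/2


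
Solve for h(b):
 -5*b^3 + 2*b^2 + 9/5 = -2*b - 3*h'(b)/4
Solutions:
 h(b) = C1 + 5*b^4/3 - 8*b^3/9 - 4*b^2/3 - 12*b/5


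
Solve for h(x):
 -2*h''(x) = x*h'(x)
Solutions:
 h(x) = C1 + C2*erf(x/2)


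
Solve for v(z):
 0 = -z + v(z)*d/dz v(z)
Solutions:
 v(z) = -sqrt(C1 + z^2)
 v(z) = sqrt(C1 + z^2)


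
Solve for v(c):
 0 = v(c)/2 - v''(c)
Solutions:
 v(c) = C1*exp(-sqrt(2)*c/2) + C2*exp(sqrt(2)*c/2)


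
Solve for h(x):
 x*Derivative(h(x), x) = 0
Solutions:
 h(x) = C1


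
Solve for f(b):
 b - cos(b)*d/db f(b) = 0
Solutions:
 f(b) = C1 + Integral(b/cos(b), b)


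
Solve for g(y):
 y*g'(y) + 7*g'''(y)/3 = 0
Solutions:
 g(y) = C1 + Integral(C2*airyai(-3^(1/3)*7^(2/3)*y/7) + C3*airybi(-3^(1/3)*7^(2/3)*y/7), y)


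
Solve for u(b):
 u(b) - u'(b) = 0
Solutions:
 u(b) = C1*exp(b)


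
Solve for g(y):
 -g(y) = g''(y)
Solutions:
 g(y) = C1*sin(y) + C2*cos(y)


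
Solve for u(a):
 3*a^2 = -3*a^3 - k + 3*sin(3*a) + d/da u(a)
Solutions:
 u(a) = C1 + 3*a^4/4 + a^3 + a*k + cos(3*a)


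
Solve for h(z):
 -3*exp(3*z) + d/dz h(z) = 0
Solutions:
 h(z) = C1 + exp(3*z)


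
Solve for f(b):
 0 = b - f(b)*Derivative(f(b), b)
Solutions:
 f(b) = -sqrt(C1 + b^2)
 f(b) = sqrt(C1 + b^2)


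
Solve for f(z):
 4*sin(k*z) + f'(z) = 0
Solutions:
 f(z) = C1 + 4*cos(k*z)/k


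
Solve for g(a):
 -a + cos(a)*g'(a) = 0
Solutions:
 g(a) = C1 + Integral(a/cos(a), a)


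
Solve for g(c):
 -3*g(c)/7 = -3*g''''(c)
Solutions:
 g(c) = C1*exp(-7^(3/4)*c/7) + C2*exp(7^(3/4)*c/7) + C3*sin(7^(3/4)*c/7) + C4*cos(7^(3/4)*c/7)


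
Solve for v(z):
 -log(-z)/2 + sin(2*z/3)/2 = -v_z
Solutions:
 v(z) = C1 + z*log(-z)/2 - z/2 + 3*cos(2*z/3)/4


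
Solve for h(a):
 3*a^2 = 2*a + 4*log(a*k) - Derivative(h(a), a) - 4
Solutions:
 h(a) = C1 - a^3 + a^2 + 4*a*log(a*k) - 8*a


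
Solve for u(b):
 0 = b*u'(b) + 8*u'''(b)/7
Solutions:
 u(b) = C1 + Integral(C2*airyai(-7^(1/3)*b/2) + C3*airybi(-7^(1/3)*b/2), b)


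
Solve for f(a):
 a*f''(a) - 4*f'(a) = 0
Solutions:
 f(a) = C1 + C2*a^5


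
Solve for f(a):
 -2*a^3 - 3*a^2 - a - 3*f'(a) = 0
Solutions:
 f(a) = C1 - a^4/6 - a^3/3 - a^2/6


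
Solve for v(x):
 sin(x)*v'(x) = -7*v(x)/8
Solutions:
 v(x) = C1*(cos(x) + 1)^(7/16)/(cos(x) - 1)^(7/16)


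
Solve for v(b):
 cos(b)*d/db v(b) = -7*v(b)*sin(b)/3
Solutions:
 v(b) = C1*cos(b)^(7/3)


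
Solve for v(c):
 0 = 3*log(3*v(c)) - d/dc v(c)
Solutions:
 -Integral(1/(log(_y) + log(3)), (_y, v(c)))/3 = C1 - c


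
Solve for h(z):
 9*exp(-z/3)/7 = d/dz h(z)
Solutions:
 h(z) = C1 - 27*exp(-z/3)/7


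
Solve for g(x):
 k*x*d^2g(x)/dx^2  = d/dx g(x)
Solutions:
 g(x) = C1 + x^(((re(k) + 1)*re(k) + im(k)^2)/(re(k)^2 + im(k)^2))*(C2*sin(log(x)*Abs(im(k))/(re(k)^2 + im(k)^2)) + C3*cos(log(x)*im(k)/(re(k)^2 + im(k)^2)))


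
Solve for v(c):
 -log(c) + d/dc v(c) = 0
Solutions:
 v(c) = C1 + c*log(c) - c


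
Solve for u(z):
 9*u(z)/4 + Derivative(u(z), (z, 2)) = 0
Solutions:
 u(z) = C1*sin(3*z/2) + C2*cos(3*z/2)


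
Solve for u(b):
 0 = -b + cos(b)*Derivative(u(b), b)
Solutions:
 u(b) = C1 + Integral(b/cos(b), b)


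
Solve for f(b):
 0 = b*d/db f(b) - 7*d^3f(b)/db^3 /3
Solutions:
 f(b) = C1 + Integral(C2*airyai(3^(1/3)*7^(2/3)*b/7) + C3*airybi(3^(1/3)*7^(2/3)*b/7), b)


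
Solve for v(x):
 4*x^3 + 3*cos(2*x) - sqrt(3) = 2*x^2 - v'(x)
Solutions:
 v(x) = C1 - x^4 + 2*x^3/3 + sqrt(3)*x - 3*sin(2*x)/2


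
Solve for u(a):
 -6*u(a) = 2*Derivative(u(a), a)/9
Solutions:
 u(a) = C1*exp(-27*a)


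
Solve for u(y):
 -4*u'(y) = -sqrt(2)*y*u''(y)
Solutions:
 u(y) = C1 + C2*y^(1 + 2*sqrt(2))


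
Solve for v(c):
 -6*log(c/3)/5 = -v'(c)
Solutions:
 v(c) = C1 + 6*c*log(c)/5 - 6*c*log(3)/5 - 6*c/5


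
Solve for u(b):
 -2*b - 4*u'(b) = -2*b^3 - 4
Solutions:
 u(b) = C1 + b^4/8 - b^2/4 + b


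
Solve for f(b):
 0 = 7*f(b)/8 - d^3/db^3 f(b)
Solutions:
 f(b) = C3*exp(7^(1/3)*b/2) + (C1*sin(sqrt(3)*7^(1/3)*b/4) + C2*cos(sqrt(3)*7^(1/3)*b/4))*exp(-7^(1/3)*b/4)


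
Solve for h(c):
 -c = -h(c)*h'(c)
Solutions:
 h(c) = -sqrt(C1 + c^2)
 h(c) = sqrt(C1 + c^2)


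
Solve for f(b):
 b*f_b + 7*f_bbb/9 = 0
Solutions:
 f(b) = C1 + Integral(C2*airyai(-21^(2/3)*b/7) + C3*airybi(-21^(2/3)*b/7), b)


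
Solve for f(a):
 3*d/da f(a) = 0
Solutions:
 f(a) = C1


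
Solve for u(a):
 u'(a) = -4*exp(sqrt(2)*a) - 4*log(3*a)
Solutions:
 u(a) = C1 - 4*a*log(a) + 4*a*(1 - log(3)) - 2*sqrt(2)*exp(sqrt(2)*a)


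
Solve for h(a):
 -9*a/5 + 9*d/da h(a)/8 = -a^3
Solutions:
 h(a) = C1 - 2*a^4/9 + 4*a^2/5


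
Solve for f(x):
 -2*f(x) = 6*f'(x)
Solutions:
 f(x) = C1*exp(-x/3)


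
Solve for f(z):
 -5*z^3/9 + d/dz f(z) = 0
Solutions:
 f(z) = C1 + 5*z^4/36


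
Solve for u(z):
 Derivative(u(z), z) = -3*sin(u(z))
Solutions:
 u(z) = -acos((-C1 - exp(6*z))/(C1 - exp(6*z))) + 2*pi
 u(z) = acos((-C1 - exp(6*z))/(C1 - exp(6*z)))


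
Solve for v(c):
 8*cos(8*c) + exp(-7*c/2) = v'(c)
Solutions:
 v(c) = C1 + sin(8*c) - 2*exp(-7*c/2)/7


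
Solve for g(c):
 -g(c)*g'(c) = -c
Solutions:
 g(c) = -sqrt(C1 + c^2)
 g(c) = sqrt(C1 + c^2)


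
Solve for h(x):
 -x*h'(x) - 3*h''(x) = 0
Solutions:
 h(x) = C1 + C2*erf(sqrt(6)*x/6)


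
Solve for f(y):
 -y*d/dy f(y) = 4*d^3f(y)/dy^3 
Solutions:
 f(y) = C1 + Integral(C2*airyai(-2^(1/3)*y/2) + C3*airybi(-2^(1/3)*y/2), y)


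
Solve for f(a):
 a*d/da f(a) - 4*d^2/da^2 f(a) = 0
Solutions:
 f(a) = C1 + C2*erfi(sqrt(2)*a/4)


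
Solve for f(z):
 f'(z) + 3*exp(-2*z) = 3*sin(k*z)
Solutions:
 f(z) = C1 + 3*exp(-2*z)/2 - 3*cos(k*z)/k


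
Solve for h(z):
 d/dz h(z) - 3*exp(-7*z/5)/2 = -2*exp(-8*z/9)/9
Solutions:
 h(z) = C1 - 15*exp(-7*z/5)/14 + exp(-8*z/9)/4


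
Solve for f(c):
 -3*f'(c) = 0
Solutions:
 f(c) = C1


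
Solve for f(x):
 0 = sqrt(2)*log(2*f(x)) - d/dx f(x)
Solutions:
 -sqrt(2)*Integral(1/(log(_y) + log(2)), (_y, f(x)))/2 = C1 - x


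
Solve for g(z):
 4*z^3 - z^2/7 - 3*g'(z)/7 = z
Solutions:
 g(z) = C1 + 7*z^4/3 - z^3/9 - 7*z^2/6


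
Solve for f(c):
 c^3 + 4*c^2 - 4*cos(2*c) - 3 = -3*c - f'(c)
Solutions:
 f(c) = C1 - c^4/4 - 4*c^3/3 - 3*c^2/2 + 3*c + 2*sin(2*c)


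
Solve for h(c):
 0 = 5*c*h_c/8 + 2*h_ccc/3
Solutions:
 h(c) = C1 + Integral(C2*airyai(-15^(1/3)*2^(2/3)*c/4) + C3*airybi(-15^(1/3)*2^(2/3)*c/4), c)


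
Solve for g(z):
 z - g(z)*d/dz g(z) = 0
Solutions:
 g(z) = -sqrt(C1 + z^2)
 g(z) = sqrt(C1 + z^2)


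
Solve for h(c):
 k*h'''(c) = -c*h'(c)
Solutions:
 h(c) = C1 + Integral(C2*airyai(c*(-1/k)^(1/3)) + C3*airybi(c*(-1/k)^(1/3)), c)


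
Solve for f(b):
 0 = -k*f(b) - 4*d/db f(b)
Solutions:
 f(b) = C1*exp(-b*k/4)


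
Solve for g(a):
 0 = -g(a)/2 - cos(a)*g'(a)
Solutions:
 g(a) = C1*(sin(a) - 1)^(1/4)/(sin(a) + 1)^(1/4)


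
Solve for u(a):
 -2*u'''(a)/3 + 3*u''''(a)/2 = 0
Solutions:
 u(a) = C1 + C2*a + C3*a^2 + C4*exp(4*a/9)


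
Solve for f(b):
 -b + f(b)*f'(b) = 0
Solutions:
 f(b) = -sqrt(C1 + b^2)
 f(b) = sqrt(C1 + b^2)


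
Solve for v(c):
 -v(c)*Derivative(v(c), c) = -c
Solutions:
 v(c) = -sqrt(C1 + c^2)
 v(c) = sqrt(C1 + c^2)


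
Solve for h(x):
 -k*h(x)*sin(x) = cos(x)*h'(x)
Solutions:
 h(x) = C1*exp(k*log(cos(x)))


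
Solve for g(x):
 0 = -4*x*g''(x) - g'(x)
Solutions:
 g(x) = C1 + C2*x^(3/4)


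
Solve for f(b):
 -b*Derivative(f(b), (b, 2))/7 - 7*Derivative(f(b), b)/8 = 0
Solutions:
 f(b) = C1 + C2/b^(41/8)


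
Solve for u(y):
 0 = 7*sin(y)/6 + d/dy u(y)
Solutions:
 u(y) = C1 + 7*cos(y)/6


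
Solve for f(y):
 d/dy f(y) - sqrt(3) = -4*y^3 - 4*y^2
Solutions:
 f(y) = C1 - y^4 - 4*y^3/3 + sqrt(3)*y


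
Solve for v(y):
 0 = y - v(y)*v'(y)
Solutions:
 v(y) = -sqrt(C1 + y^2)
 v(y) = sqrt(C1 + y^2)


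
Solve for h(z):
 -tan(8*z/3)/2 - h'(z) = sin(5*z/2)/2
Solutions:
 h(z) = C1 + 3*log(cos(8*z/3))/16 + cos(5*z/2)/5


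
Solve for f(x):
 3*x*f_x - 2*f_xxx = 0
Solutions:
 f(x) = C1 + Integral(C2*airyai(2^(2/3)*3^(1/3)*x/2) + C3*airybi(2^(2/3)*3^(1/3)*x/2), x)


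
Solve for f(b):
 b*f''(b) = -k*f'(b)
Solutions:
 f(b) = C1 + b^(1 - re(k))*(C2*sin(log(b)*Abs(im(k))) + C3*cos(log(b)*im(k)))


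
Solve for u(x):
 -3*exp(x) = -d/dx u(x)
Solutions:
 u(x) = C1 + 3*exp(x)


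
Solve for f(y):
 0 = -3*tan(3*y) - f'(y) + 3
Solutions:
 f(y) = C1 + 3*y + log(cos(3*y))


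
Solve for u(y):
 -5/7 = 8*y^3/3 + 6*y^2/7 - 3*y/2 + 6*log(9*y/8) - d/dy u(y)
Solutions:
 u(y) = C1 + 2*y^4/3 + 2*y^3/7 - 3*y^2/4 + 6*y*log(y) - 18*y*log(2) - 37*y/7 + 12*y*log(3)


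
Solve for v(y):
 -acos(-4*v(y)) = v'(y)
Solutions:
 Integral(1/acos(-4*_y), (_y, v(y))) = C1 - y


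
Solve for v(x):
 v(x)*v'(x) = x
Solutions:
 v(x) = -sqrt(C1 + x^2)
 v(x) = sqrt(C1 + x^2)


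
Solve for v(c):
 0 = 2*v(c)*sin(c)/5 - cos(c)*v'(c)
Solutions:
 v(c) = C1/cos(c)^(2/5)


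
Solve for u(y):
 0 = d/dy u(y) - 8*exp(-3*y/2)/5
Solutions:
 u(y) = C1 - 16*exp(-3*y/2)/15


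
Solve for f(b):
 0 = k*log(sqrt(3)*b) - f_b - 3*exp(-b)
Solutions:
 f(b) = C1 + b*k*log(b) + b*k*(-1 + log(3)/2) + 3*exp(-b)


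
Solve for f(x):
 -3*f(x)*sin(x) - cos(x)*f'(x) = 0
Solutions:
 f(x) = C1*cos(x)^3


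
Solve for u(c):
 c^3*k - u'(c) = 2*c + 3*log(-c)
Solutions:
 u(c) = C1 + c^4*k/4 - c^2 - 3*c*log(-c) + 3*c


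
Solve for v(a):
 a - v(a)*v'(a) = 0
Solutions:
 v(a) = -sqrt(C1 + a^2)
 v(a) = sqrt(C1 + a^2)


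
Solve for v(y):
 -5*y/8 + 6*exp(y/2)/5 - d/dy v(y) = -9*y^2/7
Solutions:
 v(y) = C1 + 3*y^3/7 - 5*y^2/16 + 12*exp(y/2)/5


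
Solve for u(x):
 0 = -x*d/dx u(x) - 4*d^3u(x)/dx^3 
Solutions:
 u(x) = C1 + Integral(C2*airyai(-2^(1/3)*x/2) + C3*airybi(-2^(1/3)*x/2), x)


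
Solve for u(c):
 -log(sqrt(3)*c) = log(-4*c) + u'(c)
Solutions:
 u(c) = C1 - 2*c*log(c) + c*(-2*log(2) - log(3)/2 + 2 - I*pi)


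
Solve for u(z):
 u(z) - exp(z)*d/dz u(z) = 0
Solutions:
 u(z) = C1*exp(-exp(-z))


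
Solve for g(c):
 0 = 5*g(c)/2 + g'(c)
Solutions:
 g(c) = C1*exp(-5*c/2)


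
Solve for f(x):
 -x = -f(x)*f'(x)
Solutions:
 f(x) = -sqrt(C1 + x^2)
 f(x) = sqrt(C1 + x^2)


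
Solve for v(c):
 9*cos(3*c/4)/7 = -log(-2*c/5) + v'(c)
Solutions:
 v(c) = C1 + c*log(-c) - c*log(5) - c + c*log(2) + 12*sin(3*c/4)/7


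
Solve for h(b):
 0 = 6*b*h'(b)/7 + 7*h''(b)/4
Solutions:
 h(b) = C1 + C2*erf(2*sqrt(3)*b/7)


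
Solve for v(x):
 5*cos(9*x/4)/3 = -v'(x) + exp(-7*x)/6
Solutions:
 v(x) = C1 - 20*sin(9*x/4)/27 - exp(-7*x)/42


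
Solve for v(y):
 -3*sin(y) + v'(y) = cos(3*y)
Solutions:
 v(y) = C1 + sin(3*y)/3 - 3*cos(y)


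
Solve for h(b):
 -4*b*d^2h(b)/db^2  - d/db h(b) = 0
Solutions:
 h(b) = C1 + C2*b^(3/4)


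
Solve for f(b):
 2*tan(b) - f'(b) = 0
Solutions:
 f(b) = C1 - 2*log(cos(b))


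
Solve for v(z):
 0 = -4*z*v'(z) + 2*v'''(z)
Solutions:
 v(z) = C1 + Integral(C2*airyai(2^(1/3)*z) + C3*airybi(2^(1/3)*z), z)


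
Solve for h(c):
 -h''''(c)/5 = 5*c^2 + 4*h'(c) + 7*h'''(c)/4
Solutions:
 h(c) = C1 + C2*exp(c*(-70 + 245*5^(2/3)/(48*sqrt(30909) + 12031)^(1/3) + 5^(1/3)*(48*sqrt(30909) + 12031)^(1/3))/24)*sin(sqrt(3)*5^(1/3)*c*(-(48*sqrt(30909) + 12031)^(1/3) + 245*5^(1/3)/(48*sqrt(30909) + 12031)^(1/3))/24) + C3*exp(c*(-70 + 245*5^(2/3)/(48*sqrt(30909) + 12031)^(1/3) + 5^(1/3)*(48*sqrt(30909) + 12031)^(1/3))/24)*cos(sqrt(3)*5^(1/3)*c*(-(48*sqrt(30909) + 12031)^(1/3) + 245*5^(1/3)/(48*sqrt(30909) + 12031)^(1/3))/24) + C4*exp(-c*(245*5^(2/3)/(48*sqrt(30909) + 12031)^(1/3) + 35 + 5^(1/3)*(48*sqrt(30909) + 12031)^(1/3))/12) - 5*c^3/12 + 35*c/32


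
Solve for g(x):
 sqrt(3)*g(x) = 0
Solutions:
 g(x) = 0


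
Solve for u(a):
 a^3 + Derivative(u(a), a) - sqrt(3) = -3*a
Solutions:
 u(a) = C1 - a^4/4 - 3*a^2/2 + sqrt(3)*a


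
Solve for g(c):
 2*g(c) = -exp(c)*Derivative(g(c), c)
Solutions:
 g(c) = C1*exp(2*exp(-c))


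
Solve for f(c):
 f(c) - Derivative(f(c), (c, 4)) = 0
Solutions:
 f(c) = C1*exp(-c) + C2*exp(c) + C3*sin(c) + C4*cos(c)


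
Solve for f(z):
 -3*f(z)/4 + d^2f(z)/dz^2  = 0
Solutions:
 f(z) = C1*exp(-sqrt(3)*z/2) + C2*exp(sqrt(3)*z/2)


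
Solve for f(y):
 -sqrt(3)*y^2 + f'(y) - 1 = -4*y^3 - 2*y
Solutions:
 f(y) = C1 - y^4 + sqrt(3)*y^3/3 - y^2 + y


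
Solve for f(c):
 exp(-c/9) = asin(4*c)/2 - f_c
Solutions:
 f(c) = C1 + c*asin(4*c)/2 + sqrt(1 - 16*c^2)/8 + 9*exp(-c/9)


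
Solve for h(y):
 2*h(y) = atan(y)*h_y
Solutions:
 h(y) = C1*exp(2*Integral(1/atan(y), y))


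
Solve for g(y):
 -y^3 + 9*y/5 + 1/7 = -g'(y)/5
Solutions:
 g(y) = C1 + 5*y^4/4 - 9*y^2/2 - 5*y/7


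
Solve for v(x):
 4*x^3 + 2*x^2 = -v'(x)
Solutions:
 v(x) = C1 - x^4 - 2*x^3/3


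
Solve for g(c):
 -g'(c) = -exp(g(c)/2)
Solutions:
 g(c) = 2*log(-1/(C1 + c)) + 2*log(2)


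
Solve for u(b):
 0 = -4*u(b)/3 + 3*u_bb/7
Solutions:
 u(b) = C1*exp(-2*sqrt(7)*b/3) + C2*exp(2*sqrt(7)*b/3)


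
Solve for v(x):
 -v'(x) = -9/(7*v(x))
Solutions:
 v(x) = -sqrt(C1 + 126*x)/7
 v(x) = sqrt(C1 + 126*x)/7


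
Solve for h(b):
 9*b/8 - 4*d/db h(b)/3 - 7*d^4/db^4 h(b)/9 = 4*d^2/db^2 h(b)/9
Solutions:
 h(b) = C1 + C2*exp(-42^(1/3)*b*(-(189 + sqrt(36057))^(1/3) + 2*42^(1/3)/(189 + sqrt(36057))^(1/3))/42)*sin(14^(1/3)*3^(1/6)*b*(6*14^(1/3)/(189 + sqrt(36057))^(1/3) + 3^(2/3)*(189 + sqrt(36057))^(1/3))/42) + C3*exp(-42^(1/3)*b*(-(189 + sqrt(36057))^(1/3) + 2*42^(1/3)/(189 + sqrt(36057))^(1/3))/42)*cos(14^(1/3)*3^(1/6)*b*(6*14^(1/3)/(189 + sqrt(36057))^(1/3) + 3^(2/3)*(189 + sqrt(36057))^(1/3))/42) + C4*exp(42^(1/3)*b*(-(189 + sqrt(36057))^(1/3) + 2*42^(1/3)/(189 + sqrt(36057))^(1/3))/21) + 27*b^2/64 - 9*b/32


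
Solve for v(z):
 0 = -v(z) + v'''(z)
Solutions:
 v(z) = C3*exp(z) + (C1*sin(sqrt(3)*z/2) + C2*cos(sqrt(3)*z/2))*exp(-z/2)


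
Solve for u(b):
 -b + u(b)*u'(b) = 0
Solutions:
 u(b) = -sqrt(C1 + b^2)
 u(b) = sqrt(C1 + b^2)


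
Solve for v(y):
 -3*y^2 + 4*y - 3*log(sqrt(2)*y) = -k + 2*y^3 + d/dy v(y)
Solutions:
 v(y) = C1 + k*y - y^4/2 - y^3 + 2*y^2 - 3*y*log(y) - 3*y*log(2)/2 + 3*y


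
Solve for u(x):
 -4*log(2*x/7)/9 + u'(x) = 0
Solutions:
 u(x) = C1 + 4*x*log(x)/9 - 4*x*log(7)/9 - 4*x/9 + 4*x*log(2)/9


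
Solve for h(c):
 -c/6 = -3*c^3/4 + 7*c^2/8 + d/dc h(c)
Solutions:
 h(c) = C1 + 3*c^4/16 - 7*c^3/24 - c^2/12


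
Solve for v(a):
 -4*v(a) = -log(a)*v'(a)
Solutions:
 v(a) = C1*exp(4*li(a))


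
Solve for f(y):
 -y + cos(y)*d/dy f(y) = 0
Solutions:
 f(y) = C1 + Integral(y/cos(y), y)


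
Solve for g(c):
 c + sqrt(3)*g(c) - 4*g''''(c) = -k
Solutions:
 g(c) = C1*exp(-sqrt(2)*3^(1/8)*c/2) + C2*exp(sqrt(2)*3^(1/8)*c/2) + C3*sin(sqrt(2)*3^(1/8)*c/2) + C4*cos(sqrt(2)*3^(1/8)*c/2) - sqrt(3)*c/3 - sqrt(3)*k/3


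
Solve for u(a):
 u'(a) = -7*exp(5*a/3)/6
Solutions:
 u(a) = C1 - 7*exp(5*a/3)/10


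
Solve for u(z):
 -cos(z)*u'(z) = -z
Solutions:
 u(z) = C1 + Integral(z/cos(z), z)


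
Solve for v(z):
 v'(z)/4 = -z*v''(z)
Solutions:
 v(z) = C1 + C2*z^(3/4)


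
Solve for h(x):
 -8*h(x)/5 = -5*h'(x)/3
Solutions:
 h(x) = C1*exp(24*x/25)


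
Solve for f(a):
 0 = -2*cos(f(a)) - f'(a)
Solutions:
 f(a) = pi - asin((C1 + exp(4*a))/(C1 - exp(4*a)))
 f(a) = asin((C1 + exp(4*a))/(C1 - exp(4*a)))


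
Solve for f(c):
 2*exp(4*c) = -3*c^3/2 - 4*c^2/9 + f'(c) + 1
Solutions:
 f(c) = C1 + 3*c^4/8 + 4*c^3/27 - c + exp(4*c)/2


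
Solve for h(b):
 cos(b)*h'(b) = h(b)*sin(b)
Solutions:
 h(b) = C1/cos(b)


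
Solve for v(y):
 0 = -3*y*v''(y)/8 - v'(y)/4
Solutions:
 v(y) = C1 + C2*y^(1/3)


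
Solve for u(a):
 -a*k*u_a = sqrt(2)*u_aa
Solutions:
 u(a) = Piecewise((-2^(3/4)*sqrt(pi)*C1*erf(2^(1/4)*a*sqrt(k)/2)/(2*sqrt(k)) - C2, (k > 0) | (k < 0)), (-C1*a - C2, True))


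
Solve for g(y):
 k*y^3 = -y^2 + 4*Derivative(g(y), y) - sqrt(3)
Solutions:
 g(y) = C1 + k*y^4/16 + y^3/12 + sqrt(3)*y/4


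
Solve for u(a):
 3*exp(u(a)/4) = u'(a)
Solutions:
 u(a) = 4*log(-1/(C1 + 3*a)) + 8*log(2)


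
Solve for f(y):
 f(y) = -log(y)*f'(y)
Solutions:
 f(y) = C1*exp(-li(y))


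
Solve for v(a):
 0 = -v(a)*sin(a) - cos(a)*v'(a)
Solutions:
 v(a) = C1*cos(a)


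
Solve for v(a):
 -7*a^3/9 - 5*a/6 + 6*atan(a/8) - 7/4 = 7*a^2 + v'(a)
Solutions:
 v(a) = C1 - 7*a^4/36 - 7*a^3/3 - 5*a^2/12 + 6*a*atan(a/8) - 7*a/4 - 24*log(a^2 + 64)


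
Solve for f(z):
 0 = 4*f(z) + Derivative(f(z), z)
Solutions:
 f(z) = C1*exp(-4*z)


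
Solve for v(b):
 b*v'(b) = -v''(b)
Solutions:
 v(b) = C1 + C2*erf(sqrt(2)*b/2)


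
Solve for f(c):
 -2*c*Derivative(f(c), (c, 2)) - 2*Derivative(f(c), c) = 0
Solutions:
 f(c) = C1 + C2*log(c)


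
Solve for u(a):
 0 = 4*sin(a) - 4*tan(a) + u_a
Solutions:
 u(a) = C1 - 4*log(cos(a)) + 4*cos(a)


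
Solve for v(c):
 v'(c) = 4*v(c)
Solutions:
 v(c) = C1*exp(4*c)


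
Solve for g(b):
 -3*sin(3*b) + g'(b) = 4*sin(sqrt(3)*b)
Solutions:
 g(b) = C1 - cos(3*b) - 4*sqrt(3)*cos(sqrt(3)*b)/3


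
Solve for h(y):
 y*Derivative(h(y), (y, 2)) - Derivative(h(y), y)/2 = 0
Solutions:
 h(y) = C1 + C2*y^(3/2)


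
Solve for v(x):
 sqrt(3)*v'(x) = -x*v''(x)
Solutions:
 v(x) = C1 + C2*x^(1 - sqrt(3))


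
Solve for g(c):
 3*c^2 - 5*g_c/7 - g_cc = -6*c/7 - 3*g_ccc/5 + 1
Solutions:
 g(c) = C1 + C2*exp(5*c*(7 - sqrt(133))/42) + C3*exp(5*c*(7 + sqrt(133))/42) + 7*c^3/5 - 132*c^2/25 + 511*c/25


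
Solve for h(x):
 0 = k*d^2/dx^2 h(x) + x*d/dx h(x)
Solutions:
 h(x) = C1 + C2*sqrt(k)*erf(sqrt(2)*x*sqrt(1/k)/2)


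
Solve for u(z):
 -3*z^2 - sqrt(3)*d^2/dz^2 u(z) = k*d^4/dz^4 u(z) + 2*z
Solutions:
 u(z) = C1 + C2*z + C3*exp(-3^(1/4)*z*sqrt(-1/k)) + C4*exp(3^(1/4)*z*sqrt(-1/k)) + k*z^2 - sqrt(3)*z^4/12 - sqrt(3)*z^3/9


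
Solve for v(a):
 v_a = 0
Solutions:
 v(a) = C1


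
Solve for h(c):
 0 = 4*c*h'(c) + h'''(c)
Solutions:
 h(c) = C1 + Integral(C2*airyai(-2^(2/3)*c) + C3*airybi(-2^(2/3)*c), c)


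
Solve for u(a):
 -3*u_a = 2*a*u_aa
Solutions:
 u(a) = C1 + C2/sqrt(a)


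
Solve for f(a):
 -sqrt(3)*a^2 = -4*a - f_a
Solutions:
 f(a) = C1 + sqrt(3)*a^3/3 - 2*a^2


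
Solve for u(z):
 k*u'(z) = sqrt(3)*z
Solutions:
 u(z) = C1 + sqrt(3)*z^2/(2*k)


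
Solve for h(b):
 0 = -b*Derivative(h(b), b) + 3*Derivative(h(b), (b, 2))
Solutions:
 h(b) = C1 + C2*erfi(sqrt(6)*b/6)


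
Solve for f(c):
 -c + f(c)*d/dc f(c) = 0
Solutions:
 f(c) = -sqrt(C1 + c^2)
 f(c) = sqrt(C1 + c^2)


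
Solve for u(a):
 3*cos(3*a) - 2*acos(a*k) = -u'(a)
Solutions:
 u(a) = C1 + 2*Piecewise((a*acos(a*k) - sqrt(-a^2*k^2 + 1)/k, Ne(k, 0)), (pi*a/2, True)) - sin(3*a)


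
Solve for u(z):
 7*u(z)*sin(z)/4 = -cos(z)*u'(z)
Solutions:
 u(z) = C1*cos(z)^(7/4)


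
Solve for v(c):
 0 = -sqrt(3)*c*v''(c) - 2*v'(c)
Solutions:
 v(c) = C1 + C2*c^(1 - 2*sqrt(3)/3)


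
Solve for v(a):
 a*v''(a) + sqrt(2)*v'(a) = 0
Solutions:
 v(a) = C1 + C2*a^(1 - sqrt(2))


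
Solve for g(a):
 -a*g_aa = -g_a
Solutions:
 g(a) = C1 + C2*a^2


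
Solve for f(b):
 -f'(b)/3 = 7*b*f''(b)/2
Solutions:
 f(b) = C1 + C2*b^(19/21)


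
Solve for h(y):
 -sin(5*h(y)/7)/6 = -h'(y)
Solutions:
 -y/6 + 7*log(cos(5*h(y)/7) - 1)/10 - 7*log(cos(5*h(y)/7) + 1)/10 = C1


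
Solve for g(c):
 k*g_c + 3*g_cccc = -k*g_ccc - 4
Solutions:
 g(c) = C1 + C2*exp(-c*(2*2^(1/3)*k^2/(2*k^3 + 243*k + sqrt(k^2*(-4*k^4 + (2*k^2 + 243)^2)))^(1/3) + 2*k + 2^(2/3)*(2*k^3 + 243*k + sqrt(k^2*(-4*k^4 + (2*k^2 + 243)^2)))^(1/3))/18) + C3*exp(c*(-8*2^(1/3)*k^2/((-1 + sqrt(3)*I)*(2*k^3 + 243*k + sqrt(k^2*(-4*k^4 + (2*k^2 + 243)^2)))^(1/3)) - 4*k + 2^(2/3)*(2*k^3 + 243*k + sqrt(k^2*(-4*k^4 + (2*k^2 + 243)^2)))^(1/3) - 2^(2/3)*sqrt(3)*I*(2*k^3 + 243*k + sqrt(k^2*(-4*k^4 + (2*k^2 + 243)^2)))^(1/3))/36) + C4*exp(c*(8*2^(1/3)*k^2/((1 + sqrt(3)*I)*(2*k^3 + 243*k + sqrt(k^2*(-4*k^4 + (2*k^2 + 243)^2)))^(1/3)) - 4*k + 2^(2/3)*(2*k^3 + 243*k + sqrt(k^2*(-4*k^4 + (2*k^2 + 243)^2)))^(1/3) + 2^(2/3)*sqrt(3)*I*(2*k^3 + 243*k + sqrt(k^2*(-4*k^4 + (2*k^2 + 243)^2)))^(1/3))/36) - 4*c/k


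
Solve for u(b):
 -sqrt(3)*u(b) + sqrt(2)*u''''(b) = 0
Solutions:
 u(b) = C1*exp(-2^(7/8)*3^(1/8)*b/2) + C2*exp(2^(7/8)*3^(1/8)*b/2) + C3*sin(2^(7/8)*3^(1/8)*b/2) + C4*cos(2^(7/8)*3^(1/8)*b/2)


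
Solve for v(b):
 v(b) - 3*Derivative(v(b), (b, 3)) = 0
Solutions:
 v(b) = C3*exp(3^(2/3)*b/3) + (C1*sin(3^(1/6)*b/2) + C2*cos(3^(1/6)*b/2))*exp(-3^(2/3)*b/6)


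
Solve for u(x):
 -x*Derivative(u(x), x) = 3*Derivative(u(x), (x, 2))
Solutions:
 u(x) = C1 + C2*erf(sqrt(6)*x/6)


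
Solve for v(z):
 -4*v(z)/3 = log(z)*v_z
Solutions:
 v(z) = C1*exp(-4*li(z)/3)


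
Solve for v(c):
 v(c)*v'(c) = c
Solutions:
 v(c) = -sqrt(C1 + c^2)
 v(c) = sqrt(C1 + c^2)


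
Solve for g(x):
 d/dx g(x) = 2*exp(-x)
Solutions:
 g(x) = C1 - 2*exp(-x)


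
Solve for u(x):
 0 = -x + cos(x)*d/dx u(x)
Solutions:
 u(x) = C1 + Integral(x/cos(x), x)


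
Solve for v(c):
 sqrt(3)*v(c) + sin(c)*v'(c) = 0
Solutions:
 v(c) = C1*(cos(c) + 1)^(sqrt(3)/2)/(cos(c) - 1)^(sqrt(3)/2)


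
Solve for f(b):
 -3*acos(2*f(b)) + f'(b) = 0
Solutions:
 Integral(1/acos(2*_y), (_y, f(b))) = C1 + 3*b


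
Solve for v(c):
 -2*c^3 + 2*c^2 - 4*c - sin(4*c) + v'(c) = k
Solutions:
 v(c) = C1 + c^4/2 - 2*c^3/3 + 2*c^2 + c*k - cos(4*c)/4


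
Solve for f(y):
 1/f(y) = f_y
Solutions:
 f(y) = -sqrt(C1 + 2*y)
 f(y) = sqrt(C1 + 2*y)


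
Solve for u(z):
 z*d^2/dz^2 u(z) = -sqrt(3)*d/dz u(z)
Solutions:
 u(z) = C1 + C2*z^(1 - sqrt(3))


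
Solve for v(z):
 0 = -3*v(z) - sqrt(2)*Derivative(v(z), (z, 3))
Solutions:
 v(z) = C3*exp(-2^(5/6)*3^(1/3)*z/2) + (C1*sin(6^(5/6)*z/4) + C2*cos(6^(5/6)*z/4))*exp(2^(5/6)*3^(1/3)*z/4)


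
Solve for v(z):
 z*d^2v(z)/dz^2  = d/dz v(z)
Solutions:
 v(z) = C1 + C2*z^2


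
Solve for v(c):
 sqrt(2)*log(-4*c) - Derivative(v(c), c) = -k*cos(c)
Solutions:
 v(c) = C1 + sqrt(2)*c*(log(-c) - 1) + 2*sqrt(2)*c*log(2) + k*sin(c)


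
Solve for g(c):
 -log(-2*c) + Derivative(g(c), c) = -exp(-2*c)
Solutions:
 g(c) = C1 + c*log(-c) + c*(-1 + log(2)) + exp(-2*c)/2


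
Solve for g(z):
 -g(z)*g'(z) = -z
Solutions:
 g(z) = -sqrt(C1 + z^2)
 g(z) = sqrt(C1 + z^2)


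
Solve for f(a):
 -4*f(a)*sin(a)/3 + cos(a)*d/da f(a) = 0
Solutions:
 f(a) = C1/cos(a)^(4/3)


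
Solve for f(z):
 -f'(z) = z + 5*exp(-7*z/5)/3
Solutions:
 f(z) = C1 - z^2/2 + 25*exp(-7*z/5)/21


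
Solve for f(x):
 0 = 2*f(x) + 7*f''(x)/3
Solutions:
 f(x) = C1*sin(sqrt(42)*x/7) + C2*cos(sqrt(42)*x/7)


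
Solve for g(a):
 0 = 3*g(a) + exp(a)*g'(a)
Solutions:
 g(a) = C1*exp(3*exp(-a))


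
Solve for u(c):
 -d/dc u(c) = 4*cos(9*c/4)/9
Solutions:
 u(c) = C1 - 16*sin(9*c/4)/81


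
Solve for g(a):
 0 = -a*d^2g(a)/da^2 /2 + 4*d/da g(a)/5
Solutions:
 g(a) = C1 + C2*a^(13/5)


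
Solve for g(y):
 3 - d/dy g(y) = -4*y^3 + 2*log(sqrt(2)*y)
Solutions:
 g(y) = C1 + y^4 - 2*y*log(y) - y*log(2) + 5*y


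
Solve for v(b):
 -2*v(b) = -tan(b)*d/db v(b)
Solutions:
 v(b) = C1*sin(b)^2


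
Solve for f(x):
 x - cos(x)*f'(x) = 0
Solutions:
 f(x) = C1 + Integral(x/cos(x), x)


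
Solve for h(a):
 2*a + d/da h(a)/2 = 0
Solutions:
 h(a) = C1 - 2*a^2


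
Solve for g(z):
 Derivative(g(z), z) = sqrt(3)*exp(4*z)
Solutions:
 g(z) = C1 + sqrt(3)*exp(4*z)/4


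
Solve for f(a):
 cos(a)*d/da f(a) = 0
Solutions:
 f(a) = C1


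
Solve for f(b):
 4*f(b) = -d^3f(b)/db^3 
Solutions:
 f(b) = C3*exp(-2^(2/3)*b) + (C1*sin(2^(2/3)*sqrt(3)*b/2) + C2*cos(2^(2/3)*sqrt(3)*b/2))*exp(2^(2/3)*b/2)


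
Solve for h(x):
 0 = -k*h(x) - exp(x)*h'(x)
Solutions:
 h(x) = C1*exp(k*exp(-x))


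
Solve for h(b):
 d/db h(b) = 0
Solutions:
 h(b) = C1


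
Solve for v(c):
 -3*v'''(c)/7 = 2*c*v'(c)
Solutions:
 v(c) = C1 + Integral(C2*airyai(-14^(1/3)*3^(2/3)*c/3) + C3*airybi(-14^(1/3)*3^(2/3)*c/3), c)


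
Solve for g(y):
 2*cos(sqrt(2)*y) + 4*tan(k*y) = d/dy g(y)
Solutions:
 g(y) = C1 + 4*Piecewise((-log(cos(k*y))/k, Ne(k, 0)), (0, True)) + sqrt(2)*sin(sqrt(2)*y)


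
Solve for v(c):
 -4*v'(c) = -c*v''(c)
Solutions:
 v(c) = C1 + C2*c^5


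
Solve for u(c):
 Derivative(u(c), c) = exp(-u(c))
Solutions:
 u(c) = log(C1 + c)


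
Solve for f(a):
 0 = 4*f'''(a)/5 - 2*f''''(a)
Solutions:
 f(a) = C1 + C2*a + C3*a^2 + C4*exp(2*a/5)


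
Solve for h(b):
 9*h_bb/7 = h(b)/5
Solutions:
 h(b) = C1*exp(-sqrt(35)*b/15) + C2*exp(sqrt(35)*b/15)


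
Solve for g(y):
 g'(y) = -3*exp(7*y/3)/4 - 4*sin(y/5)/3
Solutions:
 g(y) = C1 - 9*exp(7*y/3)/28 + 20*cos(y/5)/3


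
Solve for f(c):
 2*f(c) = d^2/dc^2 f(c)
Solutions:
 f(c) = C1*exp(-sqrt(2)*c) + C2*exp(sqrt(2)*c)


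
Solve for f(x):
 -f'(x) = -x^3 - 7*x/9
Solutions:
 f(x) = C1 + x^4/4 + 7*x^2/18


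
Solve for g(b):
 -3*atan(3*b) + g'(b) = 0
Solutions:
 g(b) = C1 + 3*b*atan(3*b) - log(9*b^2 + 1)/2


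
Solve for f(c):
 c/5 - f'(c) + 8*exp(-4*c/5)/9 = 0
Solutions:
 f(c) = C1 + c^2/10 - 10*exp(-4*c/5)/9


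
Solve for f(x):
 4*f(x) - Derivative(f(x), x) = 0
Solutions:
 f(x) = C1*exp(4*x)


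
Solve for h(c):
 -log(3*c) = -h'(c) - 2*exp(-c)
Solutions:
 h(c) = C1 + c*log(c) + c*(-1 + log(3)) + 2*exp(-c)


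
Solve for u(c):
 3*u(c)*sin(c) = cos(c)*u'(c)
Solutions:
 u(c) = C1/cos(c)^3


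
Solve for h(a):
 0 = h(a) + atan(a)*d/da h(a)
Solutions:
 h(a) = C1*exp(-Integral(1/atan(a), a))


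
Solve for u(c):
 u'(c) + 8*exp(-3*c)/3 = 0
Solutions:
 u(c) = C1 + 8*exp(-3*c)/9


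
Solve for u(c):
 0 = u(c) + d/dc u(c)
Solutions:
 u(c) = C1*exp(-c)


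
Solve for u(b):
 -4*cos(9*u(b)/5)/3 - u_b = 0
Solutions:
 4*b/3 - 5*log(sin(9*u(b)/5) - 1)/18 + 5*log(sin(9*u(b)/5) + 1)/18 = C1


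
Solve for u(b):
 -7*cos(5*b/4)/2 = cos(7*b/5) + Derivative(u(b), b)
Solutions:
 u(b) = C1 - 14*sin(5*b/4)/5 - 5*sin(7*b/5)/7


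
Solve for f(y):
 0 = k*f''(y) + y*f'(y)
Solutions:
 f(y) = C1 + C2*sqrt(k)*erf(sqrt(2)*y*sqrt(1/k)/2)


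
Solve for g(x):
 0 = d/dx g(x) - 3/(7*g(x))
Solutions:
 g(x) = -sqrt(C1 + 42*x)/7
 g(x) = sqrt(C1 + 42*x)/7


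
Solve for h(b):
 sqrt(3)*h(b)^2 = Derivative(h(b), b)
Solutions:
 h(b) = -1/(C1 + sqrt(3)*b)


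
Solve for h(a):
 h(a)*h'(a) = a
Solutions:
 h(a) = -sqrt(C1 + a^2)
 h(a) = sqrt(C1 + a^2)


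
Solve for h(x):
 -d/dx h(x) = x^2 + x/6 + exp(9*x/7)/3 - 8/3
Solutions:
 h(x) = C1 - x^3/3 - x^2/12 + 8*x/3 - 7*exp(9*x/7)/27


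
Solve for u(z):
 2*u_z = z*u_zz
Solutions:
 u(z) = C1 + C2*z^3


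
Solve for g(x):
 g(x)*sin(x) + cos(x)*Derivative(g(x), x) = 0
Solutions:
 g(x) = C1*cos(x)


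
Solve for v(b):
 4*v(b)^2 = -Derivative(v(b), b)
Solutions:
 v(b) = 1/(C1 + 4*b)


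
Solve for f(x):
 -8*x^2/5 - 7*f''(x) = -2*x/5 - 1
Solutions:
 f(x) = C1 + C2*x - 2*x^4/105 + x^3/105 + x^2/14


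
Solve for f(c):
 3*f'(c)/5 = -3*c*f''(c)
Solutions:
 f(c) = C1 + C2*c^(4/5)


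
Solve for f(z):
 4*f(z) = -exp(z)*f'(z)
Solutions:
 f(z) = C1*exp(4*exp(-z))


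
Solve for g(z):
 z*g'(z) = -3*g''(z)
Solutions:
 g(z) = C1 + C2*erf(sqrt(6)*z/6)


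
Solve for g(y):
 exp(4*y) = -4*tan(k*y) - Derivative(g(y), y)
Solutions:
 g(y) = C1 - 4*Piecewise((-log(cos(k*y))/k, Ne(k, 0)), (0, True)) - exp(4*y)/4


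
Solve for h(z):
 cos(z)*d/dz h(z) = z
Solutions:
 h(z) = C1 + Integral(z/cos(z), z)


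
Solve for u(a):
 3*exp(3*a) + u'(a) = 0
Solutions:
 u(a) = C1 - exp(3*a)


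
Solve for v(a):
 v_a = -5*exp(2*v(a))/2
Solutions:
 v(a) = log(-1/(C1 - 5*a))/2
 v(a) = log(-sqrt(1/(C1 + 5*a)))


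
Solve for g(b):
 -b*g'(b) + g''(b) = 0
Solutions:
 g(b) = C1 + C2*erfi(sqrt(2)*b/2)


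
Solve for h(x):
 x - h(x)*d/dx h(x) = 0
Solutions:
 h(x) = -sqrt(C1 + x^2)
 h(x) = sqrt(C1 + x^2)


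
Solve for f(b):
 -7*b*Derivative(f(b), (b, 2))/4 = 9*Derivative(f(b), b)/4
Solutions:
 f(b) = C1 + C2/b^(2/7)


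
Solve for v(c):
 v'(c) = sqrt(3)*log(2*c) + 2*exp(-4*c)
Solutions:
 v(c) = C1 + sqrt(3)*c*log(c) + sqrt(3)*c*(-1 + log(2)) - exp(-4*c)/2


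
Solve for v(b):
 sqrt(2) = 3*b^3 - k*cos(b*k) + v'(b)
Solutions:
 v(b) = C1 - 3*b^4/4 + sqrt(2)*b + sin(b*k)


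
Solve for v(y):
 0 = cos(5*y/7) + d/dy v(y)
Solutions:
 v(y) = C1 - 7*sin(5*y/7)/5


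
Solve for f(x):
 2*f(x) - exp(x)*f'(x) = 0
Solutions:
 f(x) = C1*exp(-2*exp(-x))


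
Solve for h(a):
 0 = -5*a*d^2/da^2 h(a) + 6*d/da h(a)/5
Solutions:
 h(a) = C1 + C2*a^(31/25)


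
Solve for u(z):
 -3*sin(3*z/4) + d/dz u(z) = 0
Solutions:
 u(z) = C1 - 4*cos(3*z/4)


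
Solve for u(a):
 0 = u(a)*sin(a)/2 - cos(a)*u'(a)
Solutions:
 u(a) = C1/sqrt(cos(a))


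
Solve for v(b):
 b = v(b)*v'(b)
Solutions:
 v(b) = -sqrt(C1 + b^2)
 v(b) = sqrt(C1 + b^2)


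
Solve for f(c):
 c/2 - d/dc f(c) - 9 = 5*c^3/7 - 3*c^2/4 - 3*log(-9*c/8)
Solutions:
 f(c) = C1 - 5*c^4/28 + c^3/4 + c^2/4 + 3*c*log(-c) + 3*c*(-4 - 3*log(2) + 2*log(3))


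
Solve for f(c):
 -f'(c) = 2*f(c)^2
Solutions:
 f(c) = 1/(C1 + 2*c)


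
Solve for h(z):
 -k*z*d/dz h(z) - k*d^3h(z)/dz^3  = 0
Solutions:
 h(z) = C1 + Integral(C2*airyai(-z) + C3*airybi(-z), z)


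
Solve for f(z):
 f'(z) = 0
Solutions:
 f(z) = C1


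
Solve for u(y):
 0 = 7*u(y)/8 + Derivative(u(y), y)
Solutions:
 u(y) = C1*exp(-7*y/8)


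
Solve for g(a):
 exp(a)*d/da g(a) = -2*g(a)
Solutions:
 g(a) = C1*exp(2*exp(-a))


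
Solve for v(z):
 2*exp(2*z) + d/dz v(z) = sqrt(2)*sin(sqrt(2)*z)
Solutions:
 v(z) = C1 - exp(2*z) - cos(sqrt(2)*z)


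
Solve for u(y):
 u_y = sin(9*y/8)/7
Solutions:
 u(y) = C1 - 8*cos(9*y/8)/63


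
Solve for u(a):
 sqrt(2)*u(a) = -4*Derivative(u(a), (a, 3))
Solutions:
 u(a) = C3*exp(-sqrt(2)*a/2) + (C1*sin(sqrt(6)*a/4) + C2*cos(sqrt(6)*a/4))*exp(sqrt(2)*a/4)


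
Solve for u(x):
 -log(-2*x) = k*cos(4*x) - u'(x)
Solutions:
 u(x) = C1 + k*sin(4*x)/4 + x*log(-x) - x + x*log(2)


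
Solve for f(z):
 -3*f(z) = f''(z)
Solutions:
 f(z) = C1*sin(sqrt(3)*z) + C2*cos(sqrt(3)*z)


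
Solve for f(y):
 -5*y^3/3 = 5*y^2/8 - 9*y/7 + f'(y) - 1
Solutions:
 f(y) = C1 - 5*y^4/12 - 5*y^3/24 + 9*y^2/14 + y


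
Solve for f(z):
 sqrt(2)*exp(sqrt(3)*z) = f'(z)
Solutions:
 f(z) = C1 + sqrt(6)*exp(sqrt(3)*z)/3


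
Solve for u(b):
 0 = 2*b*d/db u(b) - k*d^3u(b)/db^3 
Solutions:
 u(b) = C1 + Integral(C2*airyai(2^(1/3)*b*(1/k)^(1/3)) + C3*airybi(2^(1/3)*b*(1/k)^(1/3)), b)


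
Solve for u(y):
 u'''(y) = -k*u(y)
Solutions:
 u(y) = C1*exp(y*(-k)^(1/3)) + C2*exp(y*(-k)^(1/3)*(-1 + sqrt(3)*I)/2) + C3*exp(-y*(-k)^(1/3)*(1 + sqrt(3)*I)/2)


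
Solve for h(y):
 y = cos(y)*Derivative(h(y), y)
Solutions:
 h(y) = C1 + Integral(y/cos(y), y)


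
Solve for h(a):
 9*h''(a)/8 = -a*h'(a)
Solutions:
 h(a) = C1 + C2*erf(2*a/3)


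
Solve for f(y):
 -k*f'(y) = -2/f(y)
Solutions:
 f(y) = -sqrt(C1 + 4*y/k)
 f(y) = sqrt(C1 + 4*y/k)


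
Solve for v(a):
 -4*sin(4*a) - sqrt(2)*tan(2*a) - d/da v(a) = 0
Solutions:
 v(a) = C1 + sqrt(2)*log(cos(2*a))/2 + cos(4*a)


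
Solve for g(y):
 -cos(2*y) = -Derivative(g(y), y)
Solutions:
 g(y) = C1 + sin(2*y)/2


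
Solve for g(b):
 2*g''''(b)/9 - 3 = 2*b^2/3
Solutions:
 g(b) = C1 + C2*b + C3*b^2 + C4*b^3 + b^6/120 + 9*b^4/16


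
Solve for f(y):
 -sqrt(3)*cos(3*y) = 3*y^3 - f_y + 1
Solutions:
 f(y) = C1 + 3*y^4/4 + y + sqrt(3)*sin(3*y)/3


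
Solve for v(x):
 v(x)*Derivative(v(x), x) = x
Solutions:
 v(x) = -sqrt(C1 + x^2)
 v(x) = sqrt(C1 + x^2)


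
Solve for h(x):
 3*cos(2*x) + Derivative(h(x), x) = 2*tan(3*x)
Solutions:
 h(x) = C1 - 2*log(cos(3*x))/3 - 3*sin(2*x)/2


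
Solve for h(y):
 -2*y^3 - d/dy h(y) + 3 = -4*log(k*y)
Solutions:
 h(y) = C1 - y^4/2 + 4*y*log(k*y) - y


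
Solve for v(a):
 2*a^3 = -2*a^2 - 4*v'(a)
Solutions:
 v(a) = C1 - a^4/8 - a^3/6


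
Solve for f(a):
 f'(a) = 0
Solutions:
 f(a) = C1


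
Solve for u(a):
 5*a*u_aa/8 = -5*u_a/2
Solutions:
 u(a) = C1 + C2/a^3


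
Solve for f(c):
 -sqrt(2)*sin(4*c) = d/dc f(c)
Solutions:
 f(c) = C1 + sqrt(2)*cos(4*c)/4


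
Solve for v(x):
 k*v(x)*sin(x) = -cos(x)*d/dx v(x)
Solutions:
 v(x) = C1*exp(k*log(cos(x)))


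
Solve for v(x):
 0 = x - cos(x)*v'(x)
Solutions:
 v(x) = C1 + Integral(x/cos(x), x)


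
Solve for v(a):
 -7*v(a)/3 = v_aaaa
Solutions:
 v(a) = (C1*sin(sqrt(2)*3^(3/4)*7^(1/4)*a/6) + C2*cos(sqrt(2)*3^(3/4)*7^(1/4)*a/6))*exp(-sqrt(2)*3^(3/4)*7^(1/4)*a/6) + (C3*sin(sqrt(2)*3^(3/4)*7^(1/4)*a/6) + C4*cos(sqrt(2)*3^(3/4)*7^(1/4)*a/6))*exp(sqrt(2)*3^(3/4)*7^(1/4)*a/6)


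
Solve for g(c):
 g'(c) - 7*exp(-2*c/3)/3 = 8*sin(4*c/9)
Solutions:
 g(c) = C1 - 18*cos(4*c/9) - 7*exp(-2*c/3)/2


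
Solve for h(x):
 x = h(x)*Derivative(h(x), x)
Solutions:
 h(x) = -sqrt(C1 + x^2)
 h(x) = sqrt(C1 + x^2)


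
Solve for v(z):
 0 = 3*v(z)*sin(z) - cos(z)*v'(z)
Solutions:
 v(z) = C1/cos(z)^3


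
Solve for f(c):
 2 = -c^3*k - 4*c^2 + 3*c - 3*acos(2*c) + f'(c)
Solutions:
 f(c) = C1 + c^4*k/4 + 4*c^3/3 - 3*c^2/2 + 3*c*acos(2*c) + 2*c - 3*sqrt(1 - 4*c^2)/2


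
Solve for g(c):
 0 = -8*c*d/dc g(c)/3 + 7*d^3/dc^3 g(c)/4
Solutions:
 g(c) = C1 + Integral(C2*airyai(2*42^(2/3)*c/21) + C3*airybi(2*42^(2/3)*c/21), c)


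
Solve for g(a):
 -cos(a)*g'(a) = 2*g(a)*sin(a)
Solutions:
 g(a) = C1*cos(a)^2


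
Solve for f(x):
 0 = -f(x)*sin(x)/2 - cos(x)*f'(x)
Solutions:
 f(x) = C1*sqrt(cos(x))


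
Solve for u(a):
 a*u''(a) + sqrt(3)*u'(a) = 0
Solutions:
 u(a) = C1 + C2*a^(1 - sqrt(3))


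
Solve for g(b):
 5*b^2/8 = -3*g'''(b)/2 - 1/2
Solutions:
 g(b) = C1 + C2*b + C3*b^2 - b^5/144 - b^3/18


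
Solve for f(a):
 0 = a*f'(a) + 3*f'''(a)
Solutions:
 f(a) = C1 + Integral(C2*airyai(-3^(2/3)*a/3) + C3*airybi(-3^(2/3)*a/3), a)


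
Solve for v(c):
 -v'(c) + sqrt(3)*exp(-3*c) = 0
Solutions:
 v(c) = C1 - sqrt(3)*exp(-3*c)/3


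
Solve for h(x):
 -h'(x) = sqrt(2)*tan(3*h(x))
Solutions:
 h(x) = -asin(C1*exp(-3*sqrt(2)*x))/3 + pi/3
 h(x) = asin(C1*exp(-3*sqrt(2)*x))/3


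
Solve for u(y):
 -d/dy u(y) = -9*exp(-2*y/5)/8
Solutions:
 u(y) = C1 - 45*exp(-2*y/5)/16


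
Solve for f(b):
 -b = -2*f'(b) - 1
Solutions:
 f(b) = C1 + b^2/4 - b/2


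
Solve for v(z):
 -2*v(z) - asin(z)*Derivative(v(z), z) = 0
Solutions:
 v(z) = C1*exp(-2*Integral(1/asin(z), z))


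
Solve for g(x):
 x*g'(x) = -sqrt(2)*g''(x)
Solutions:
 g(x) = C1 + C2*erf(2^(1/4)*x/2)


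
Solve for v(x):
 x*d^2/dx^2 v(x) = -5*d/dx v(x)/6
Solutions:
 v(x) = C1 + C2*x^(1/6)


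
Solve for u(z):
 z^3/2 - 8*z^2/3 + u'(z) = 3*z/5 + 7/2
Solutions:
 u(z) = C1 - z^4/8 + 8*z^3/9 + 3*z^2/10 + 7*z/2


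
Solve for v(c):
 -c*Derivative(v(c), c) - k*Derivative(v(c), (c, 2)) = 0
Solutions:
 v(c) = C1 + C2*sqrt(k)*erf(sqrt(2)*c*sqrt(1/k)/2)


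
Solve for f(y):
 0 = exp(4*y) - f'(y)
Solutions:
 f(y) = C1 + exp(4*y)/4


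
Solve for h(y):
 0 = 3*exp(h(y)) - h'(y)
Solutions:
 h(y) = log(-1/(C1 + 3*y))


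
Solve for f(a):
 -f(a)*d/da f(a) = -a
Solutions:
 f(a) = -sqrt(C1 + a^2)
 f(a) = sqrt(C1 + a^2)


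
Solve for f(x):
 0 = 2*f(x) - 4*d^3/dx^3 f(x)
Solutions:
 f(x) = C3*exp(2^(2/3)*x/2) + (C1*sin(2^(2/3)*sqrt(3)*x/4) + C2*cos(2^(2/3)*sqrt(3)*x/4))*exp(-2^(2/3)*x/4)


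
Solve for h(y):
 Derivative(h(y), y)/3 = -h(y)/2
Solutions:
 h(y) = C1*exp(-3*y/2)


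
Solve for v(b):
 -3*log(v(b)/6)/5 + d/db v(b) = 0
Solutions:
 5*Integral(1/(-log(_y) + log(6)), (_y, v(b)))/3 = C1 - b


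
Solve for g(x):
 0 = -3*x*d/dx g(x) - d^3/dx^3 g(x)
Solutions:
 g(x) = C1 + Integral(C2*airyai(-3^(1/3)*x) + C3*airybi(-3^(1/3)*x), x)


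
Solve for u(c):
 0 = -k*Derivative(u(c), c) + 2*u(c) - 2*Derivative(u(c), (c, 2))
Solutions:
 u(c) = C1*exp(c*(-k + sqrt(k^2 + 16))/4) + C2*exp(-c*(k + sqrt(k^2 + 16))/4)


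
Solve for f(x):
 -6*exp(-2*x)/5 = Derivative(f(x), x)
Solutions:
 f(x) = C1 + 3*exp(-2*x)/5


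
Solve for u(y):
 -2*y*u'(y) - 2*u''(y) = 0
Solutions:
 u(y) = C1 + C2*erf(sqrt(2)*y/2)


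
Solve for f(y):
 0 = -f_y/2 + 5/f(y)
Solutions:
 f(y) = -sqrt(C1 + 20*y)
 f(y) = sqrt(C1 + 20*y)
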